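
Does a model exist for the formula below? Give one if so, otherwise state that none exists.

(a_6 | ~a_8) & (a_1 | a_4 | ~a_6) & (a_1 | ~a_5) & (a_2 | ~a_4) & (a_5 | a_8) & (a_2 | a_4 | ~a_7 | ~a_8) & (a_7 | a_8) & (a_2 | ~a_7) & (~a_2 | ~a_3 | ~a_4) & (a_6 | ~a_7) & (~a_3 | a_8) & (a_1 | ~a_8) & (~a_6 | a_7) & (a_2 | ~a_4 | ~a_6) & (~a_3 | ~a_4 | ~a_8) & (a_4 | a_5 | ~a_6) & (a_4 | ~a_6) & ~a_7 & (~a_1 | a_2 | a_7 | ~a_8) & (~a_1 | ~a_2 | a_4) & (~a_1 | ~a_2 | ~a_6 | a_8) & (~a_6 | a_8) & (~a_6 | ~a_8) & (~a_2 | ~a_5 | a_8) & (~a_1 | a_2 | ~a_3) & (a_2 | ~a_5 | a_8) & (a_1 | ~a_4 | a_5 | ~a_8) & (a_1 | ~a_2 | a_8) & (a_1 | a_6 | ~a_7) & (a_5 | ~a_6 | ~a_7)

The formula is unsatisfiable.

Case a_7 = True:
  Clause (~a_7) is falsified — contradiction.
Case a_7 = False:
  (a_7 | a_8) forces a_8 = True.
  (a_6 | ~a_8) forces a_6 = True.
  Clause (~a_6 | a_7) is falsified — contradiction.
Both cases fail, so the formula is unsatisfiable.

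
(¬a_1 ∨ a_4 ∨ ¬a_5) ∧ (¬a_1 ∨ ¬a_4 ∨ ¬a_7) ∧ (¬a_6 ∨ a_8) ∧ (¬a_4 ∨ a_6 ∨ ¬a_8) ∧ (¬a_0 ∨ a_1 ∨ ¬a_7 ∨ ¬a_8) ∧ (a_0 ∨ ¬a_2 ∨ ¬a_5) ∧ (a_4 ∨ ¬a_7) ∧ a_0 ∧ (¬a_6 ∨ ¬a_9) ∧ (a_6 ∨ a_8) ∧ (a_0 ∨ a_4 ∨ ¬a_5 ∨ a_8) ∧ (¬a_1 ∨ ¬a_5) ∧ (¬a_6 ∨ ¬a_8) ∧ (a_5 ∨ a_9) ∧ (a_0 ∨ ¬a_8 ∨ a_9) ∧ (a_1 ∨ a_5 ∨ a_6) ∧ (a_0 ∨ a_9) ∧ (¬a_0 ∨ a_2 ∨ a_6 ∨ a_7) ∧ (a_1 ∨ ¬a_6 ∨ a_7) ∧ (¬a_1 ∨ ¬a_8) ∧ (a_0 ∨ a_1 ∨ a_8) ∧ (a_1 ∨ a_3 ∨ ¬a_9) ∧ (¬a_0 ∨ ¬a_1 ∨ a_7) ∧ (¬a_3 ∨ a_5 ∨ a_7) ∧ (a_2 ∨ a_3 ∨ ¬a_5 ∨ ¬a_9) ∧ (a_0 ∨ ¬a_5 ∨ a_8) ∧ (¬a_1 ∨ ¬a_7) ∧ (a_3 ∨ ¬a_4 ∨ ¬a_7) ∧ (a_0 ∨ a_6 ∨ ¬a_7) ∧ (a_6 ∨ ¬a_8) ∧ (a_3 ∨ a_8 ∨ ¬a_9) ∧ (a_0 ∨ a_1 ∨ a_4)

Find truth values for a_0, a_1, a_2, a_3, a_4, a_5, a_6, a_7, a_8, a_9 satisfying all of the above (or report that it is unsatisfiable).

UNSATISFIABLE

Case a_6 = True:
  (¬a_6 ∨ a_8) forces a_8 = True.
  Clause (¬a_6 ∨ ¬a_8) is falsified — contradiction.
Case a_6 = False:
  (a_0) forces a_0 = True.
  (a_6 ∨ a_8) forces a_8 = True.
  Clause (a_6 ∨ ¬a_8) is falsified — contradiction.
Both cases fail, so the formula is unsatisfiable.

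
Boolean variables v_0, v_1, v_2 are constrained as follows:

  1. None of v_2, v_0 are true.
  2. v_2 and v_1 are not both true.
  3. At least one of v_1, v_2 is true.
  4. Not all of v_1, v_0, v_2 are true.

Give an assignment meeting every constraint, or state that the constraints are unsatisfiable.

v_0 = False; v_1 = True; v_2 = False

  (1) {v_2, v_0}: 0 true — none ✓
  (2) v_2=F, v_1=T — not both ✓
  (3) {v_1, v_2}: 1 true — at least one ✓
  (4) {v_1, v_0, v_2}: 1/3 true — not all ✓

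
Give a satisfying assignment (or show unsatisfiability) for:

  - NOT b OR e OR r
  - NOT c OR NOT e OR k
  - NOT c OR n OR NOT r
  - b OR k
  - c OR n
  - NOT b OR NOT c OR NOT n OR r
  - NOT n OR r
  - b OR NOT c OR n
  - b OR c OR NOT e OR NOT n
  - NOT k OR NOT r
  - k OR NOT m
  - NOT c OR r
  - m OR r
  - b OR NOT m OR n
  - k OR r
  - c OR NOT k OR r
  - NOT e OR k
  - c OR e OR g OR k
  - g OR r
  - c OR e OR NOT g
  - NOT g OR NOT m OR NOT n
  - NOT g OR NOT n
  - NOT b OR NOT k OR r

Set n = True.
  then (NOT n OR r) forces r = True.
  then (NOT k OR NOT r) forces k = False.
  then (k OR NOT m) forces m = False.
  then (NOT e OR k) forces e = False.
  then (NOT g OR NOT n) forces g = False.
  then (b OR k) forces b = True.
  then (c OR e OR g OR k) forces c = True.
All clauses satisfied.

n=T; m=F; c=T; b=T; r=T; k=F; g=F; e=F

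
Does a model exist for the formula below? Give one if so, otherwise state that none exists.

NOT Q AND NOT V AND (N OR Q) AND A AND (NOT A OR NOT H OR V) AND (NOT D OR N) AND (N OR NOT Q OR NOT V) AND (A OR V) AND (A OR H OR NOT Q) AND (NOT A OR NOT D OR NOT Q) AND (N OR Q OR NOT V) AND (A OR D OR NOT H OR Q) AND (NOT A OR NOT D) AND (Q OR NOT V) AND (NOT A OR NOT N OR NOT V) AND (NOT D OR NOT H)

Unit clause (NOT Q) forces Q = False.
Unit clause (NOT V) forces V = False.
In (N OR Q) only N is left, so N = True.
Unit clause (A) forces A = True.
In (NOT A OR NOT H OR V) only NOT H is left, so H = False.
In (NOT A OR NOT D) only NOT D is left, so D = False.
All clauses satisfied.

H = False; V = False; N = True; A = True; Q = False; D = False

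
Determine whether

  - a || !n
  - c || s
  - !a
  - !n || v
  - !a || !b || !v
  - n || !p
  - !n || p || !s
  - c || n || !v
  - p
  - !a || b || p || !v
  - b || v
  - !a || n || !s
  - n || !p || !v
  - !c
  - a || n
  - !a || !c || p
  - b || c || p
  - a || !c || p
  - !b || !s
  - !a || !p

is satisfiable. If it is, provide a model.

Case a = True:
  Clause (!a) is falsified — contradiction.
Case a = False:
  (a || !n) forces n = False.
  Clause (a || n) is falsified — contradiction.
Both cases fail, so the formula is unsatisfiable.

Unsatisfiable — no assignment works.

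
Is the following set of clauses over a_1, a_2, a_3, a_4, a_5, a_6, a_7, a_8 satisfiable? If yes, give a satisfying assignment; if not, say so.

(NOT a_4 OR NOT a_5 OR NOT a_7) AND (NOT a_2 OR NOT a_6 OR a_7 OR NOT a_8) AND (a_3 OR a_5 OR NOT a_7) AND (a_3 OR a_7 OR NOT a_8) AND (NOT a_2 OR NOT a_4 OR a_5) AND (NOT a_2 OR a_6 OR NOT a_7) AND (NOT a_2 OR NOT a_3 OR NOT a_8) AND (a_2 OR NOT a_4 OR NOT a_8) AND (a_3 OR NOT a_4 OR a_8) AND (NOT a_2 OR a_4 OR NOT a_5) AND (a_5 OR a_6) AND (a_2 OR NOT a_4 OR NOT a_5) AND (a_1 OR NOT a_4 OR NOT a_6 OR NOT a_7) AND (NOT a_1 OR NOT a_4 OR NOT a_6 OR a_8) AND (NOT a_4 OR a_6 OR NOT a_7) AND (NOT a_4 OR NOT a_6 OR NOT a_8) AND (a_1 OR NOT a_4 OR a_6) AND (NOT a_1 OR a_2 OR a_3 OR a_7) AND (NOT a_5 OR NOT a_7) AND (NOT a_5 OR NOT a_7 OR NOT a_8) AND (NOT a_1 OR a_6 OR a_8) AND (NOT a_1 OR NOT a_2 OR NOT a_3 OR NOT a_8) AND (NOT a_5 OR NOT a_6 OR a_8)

Set a_1 = False.
Set a_2 = False.
Set a_3 = False.
Try a_4 = True:
  (a_2 OR NOT a_4 OR NOT a_8) forces a_8 = False.
  clause (a_3 OR NOT a_4 OR a_8) is falsified — backtrack.
So a_4 = False.
Set a_5 = True.
  then (NOT a_5 OR NOT a_7) forces a_7 = False.
  then (a_3 OR a_7 OR NOT a_8) forces a_8 = False.
  then (NOT a_5 OR NOT a_6 OR a_8) forces a_6 = False.
All clauses satisfied.

a_1=F; a_2=F; a_3=F; a_4=F; a_5=T; a_6=F; a_7=F; a_8=F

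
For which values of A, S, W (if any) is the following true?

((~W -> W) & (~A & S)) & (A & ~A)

Case A = True: the conjunct ~A is False.
Case A = False: the conjunct A is False.
Both cases fail — unsatisfiable.

No satisfying assignment exists.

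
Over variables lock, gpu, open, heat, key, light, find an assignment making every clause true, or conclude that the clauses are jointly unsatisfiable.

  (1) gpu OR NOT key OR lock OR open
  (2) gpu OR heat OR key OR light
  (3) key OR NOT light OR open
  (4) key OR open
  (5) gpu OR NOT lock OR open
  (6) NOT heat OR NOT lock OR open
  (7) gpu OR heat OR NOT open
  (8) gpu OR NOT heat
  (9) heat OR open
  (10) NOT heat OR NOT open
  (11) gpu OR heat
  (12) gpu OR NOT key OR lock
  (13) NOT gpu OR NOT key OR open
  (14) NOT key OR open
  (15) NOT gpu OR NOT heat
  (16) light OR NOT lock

lock=F, gpu=T, open=T, heat=F, key=T, light=F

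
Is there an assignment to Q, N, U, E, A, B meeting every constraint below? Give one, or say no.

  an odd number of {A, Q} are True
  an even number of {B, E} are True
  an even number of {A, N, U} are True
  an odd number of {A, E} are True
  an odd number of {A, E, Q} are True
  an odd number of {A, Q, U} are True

Q=F, N=T, U=F, E=F, A=T, B=F

{A, Q}: 1 true → odd ✓
{B, E}: 0 true → even ✓
{A, N, U}: 2 true → even ✓
{A, E}: 1 true → odd ✓
{A, E, Q}: 1 true → odd ✓
{A, Q, U}: 1 true → odd ✓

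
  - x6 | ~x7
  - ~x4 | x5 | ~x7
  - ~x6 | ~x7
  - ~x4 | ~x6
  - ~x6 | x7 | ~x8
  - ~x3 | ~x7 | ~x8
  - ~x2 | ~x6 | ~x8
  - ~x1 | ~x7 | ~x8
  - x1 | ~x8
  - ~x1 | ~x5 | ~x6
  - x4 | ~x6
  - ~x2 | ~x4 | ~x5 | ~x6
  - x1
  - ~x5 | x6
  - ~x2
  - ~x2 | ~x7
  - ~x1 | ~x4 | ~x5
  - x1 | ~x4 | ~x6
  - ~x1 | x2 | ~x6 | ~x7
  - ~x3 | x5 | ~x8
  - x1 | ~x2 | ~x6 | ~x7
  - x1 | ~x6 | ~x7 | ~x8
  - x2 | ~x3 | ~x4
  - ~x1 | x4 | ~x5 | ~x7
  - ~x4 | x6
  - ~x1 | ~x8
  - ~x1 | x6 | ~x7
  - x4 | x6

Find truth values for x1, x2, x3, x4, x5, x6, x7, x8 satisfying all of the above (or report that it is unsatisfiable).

Case x4 = True:
  (~x4 | ~x6) forces x6 = False.
  Clause (~x4 | x6) is falsified — contradiction.
Case x4 = False:
  (x4 | ~x6) forces x6 = False.
  Clause (x4 | x6) is falsified — contradiction.
Both cases fail, so the formula is unsatisfiable.

The formula is unsatisfiable.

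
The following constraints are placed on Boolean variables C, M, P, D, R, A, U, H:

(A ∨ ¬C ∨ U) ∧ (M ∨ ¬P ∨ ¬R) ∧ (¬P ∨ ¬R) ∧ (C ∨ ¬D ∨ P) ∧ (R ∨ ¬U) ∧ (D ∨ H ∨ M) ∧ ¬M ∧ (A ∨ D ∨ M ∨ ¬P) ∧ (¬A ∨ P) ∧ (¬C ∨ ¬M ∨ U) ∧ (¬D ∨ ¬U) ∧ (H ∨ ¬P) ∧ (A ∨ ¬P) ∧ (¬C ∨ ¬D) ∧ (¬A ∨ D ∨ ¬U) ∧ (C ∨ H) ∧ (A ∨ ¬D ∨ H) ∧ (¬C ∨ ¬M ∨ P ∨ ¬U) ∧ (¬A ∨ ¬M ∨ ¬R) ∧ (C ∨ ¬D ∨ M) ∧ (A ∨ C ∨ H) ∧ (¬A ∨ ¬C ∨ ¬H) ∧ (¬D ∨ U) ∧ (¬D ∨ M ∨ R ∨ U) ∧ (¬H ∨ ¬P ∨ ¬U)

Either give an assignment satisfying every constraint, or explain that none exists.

C = False, M = False, P = False, D = False, R = False, A = False, U = False, H = True

Unit clause (¬M) forces M = False.
Set C = False.
  then (C ∨ H) forces H = True.
  then (C ∨ ¬D ∨ M) forces D = False.
Set P = False.
  then (¬A ∨ P) forces A = False.
Set R = False.
  then (R ∨ ¬U) forces U = False.
All clauses satisfied.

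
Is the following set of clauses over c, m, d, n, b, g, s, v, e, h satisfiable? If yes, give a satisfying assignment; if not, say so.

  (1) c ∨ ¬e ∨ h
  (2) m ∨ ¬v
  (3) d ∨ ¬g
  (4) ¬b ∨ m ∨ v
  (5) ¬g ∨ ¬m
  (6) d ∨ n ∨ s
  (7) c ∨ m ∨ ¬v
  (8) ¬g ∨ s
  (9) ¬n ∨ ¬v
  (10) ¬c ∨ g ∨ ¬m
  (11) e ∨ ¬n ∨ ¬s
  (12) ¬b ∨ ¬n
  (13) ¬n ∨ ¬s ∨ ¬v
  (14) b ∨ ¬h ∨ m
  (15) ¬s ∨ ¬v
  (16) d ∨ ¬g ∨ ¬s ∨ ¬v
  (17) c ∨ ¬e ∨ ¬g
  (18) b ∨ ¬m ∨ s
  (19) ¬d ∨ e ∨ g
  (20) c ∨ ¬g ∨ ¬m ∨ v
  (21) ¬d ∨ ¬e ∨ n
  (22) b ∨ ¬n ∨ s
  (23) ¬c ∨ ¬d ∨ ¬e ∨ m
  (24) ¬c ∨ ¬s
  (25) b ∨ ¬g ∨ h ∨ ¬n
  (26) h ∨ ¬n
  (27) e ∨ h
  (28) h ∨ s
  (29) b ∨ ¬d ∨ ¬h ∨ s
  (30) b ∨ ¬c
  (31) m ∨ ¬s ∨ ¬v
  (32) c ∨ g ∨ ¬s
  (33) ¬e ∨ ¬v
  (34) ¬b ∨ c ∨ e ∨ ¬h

Unsatisfiable

Case m = True:
  (¬g ∨ ¬m) forces g = False.
  (¬c ∨ g ∨ ¬m) forces c = False.
  (c ∨ g ∨ ¬s) forces s = False.
  (b ∨ ¬m ∨ s) forces b = True.
  (¬b ∨ ¬n) forces n = False.
  (d ∨ n ∨ s) forces d = True.
  (¬d ∨ e ∨ g) forces e = True.
  Clause (¬d ∨ ¬e ∨ n) is falsified — contradiction.
Case m = False:
  (m ∨ ¬v) forces v = False.
  (¬b ∨ m ∨ v) forces b = False.
  (b ∨ ¬h ∨ m) forces h = False.
  (h ∨ ¬n) forces n = False.
  (e ∨ h) forces e = True.
  (c ∨ ¬e ∨ h) forces c = True.
  Clause (b ∨ ¬c) is falsified — contradiction.
Both cases fail, so the formula is unsatisfiable.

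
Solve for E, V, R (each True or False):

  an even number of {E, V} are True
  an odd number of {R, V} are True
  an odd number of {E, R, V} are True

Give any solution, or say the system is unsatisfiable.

E = False; V = False; R = True

{E, V}: 0 true → even ✓
{R, V}: 1 true → odd ✓
{E, R, V}: 1 true → odd ✓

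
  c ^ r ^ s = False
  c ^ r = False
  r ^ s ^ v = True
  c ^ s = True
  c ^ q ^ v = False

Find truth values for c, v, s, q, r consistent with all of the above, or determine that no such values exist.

c: True; v: False; s: False; q: True; r: True

c ^ r ^ s = T ^ T ^ F = False ✓
c ^ r = T ^ T = False ✓
r ^ s ^ v = T ^ F ^ F = True ✓
c ^ s = T ^ F = True ✓
c ^ q ^ v = T ^ T ^ F = False ✓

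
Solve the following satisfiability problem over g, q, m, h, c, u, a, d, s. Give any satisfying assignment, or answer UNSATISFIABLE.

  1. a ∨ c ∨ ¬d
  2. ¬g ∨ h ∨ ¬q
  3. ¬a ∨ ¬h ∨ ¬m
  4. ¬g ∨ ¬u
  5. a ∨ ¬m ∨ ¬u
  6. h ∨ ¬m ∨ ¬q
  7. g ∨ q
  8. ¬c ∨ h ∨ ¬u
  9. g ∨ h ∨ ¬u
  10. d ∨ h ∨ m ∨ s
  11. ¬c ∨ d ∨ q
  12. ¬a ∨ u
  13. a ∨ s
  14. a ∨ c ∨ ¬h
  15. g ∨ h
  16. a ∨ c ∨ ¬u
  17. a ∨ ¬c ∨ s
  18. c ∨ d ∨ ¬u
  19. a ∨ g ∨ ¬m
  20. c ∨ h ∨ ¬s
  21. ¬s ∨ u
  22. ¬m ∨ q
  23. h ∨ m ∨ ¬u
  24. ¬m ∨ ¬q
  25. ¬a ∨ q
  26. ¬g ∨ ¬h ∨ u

Try g = True:
  (¬g ∨ ¬u) forces u = False.
  (¬a ∨ u) forces a = False.
  (a ∨ s) forces s = True.
  clause (¬s ∨ u) is falsified — backtrack.
So g = False.
  then (g ∨ q) forces q = True.
  then (g ∨ h) forces h = True.
  then (¬m ∨ ¬q) forces m = False.
Set c = True.
Set u = True.
Set a = True.
Set d = True.
Set s = False.
All clauses satisfied.

g = False, q = True, m = False, h = True, c = True, u = True, a = True, d = True, s = False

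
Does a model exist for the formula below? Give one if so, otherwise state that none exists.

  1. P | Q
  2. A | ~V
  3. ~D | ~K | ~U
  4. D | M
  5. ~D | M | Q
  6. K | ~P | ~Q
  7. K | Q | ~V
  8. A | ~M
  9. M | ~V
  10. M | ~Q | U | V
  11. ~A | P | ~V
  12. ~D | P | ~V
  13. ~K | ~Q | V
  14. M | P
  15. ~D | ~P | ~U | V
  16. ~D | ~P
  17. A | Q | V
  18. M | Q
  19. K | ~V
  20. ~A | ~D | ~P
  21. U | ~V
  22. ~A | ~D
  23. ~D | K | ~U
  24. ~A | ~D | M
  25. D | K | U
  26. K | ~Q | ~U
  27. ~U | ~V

Set K = True.
Set A = True.
  then (~A | ~D) forces D = False.
  then (D | M) forces M = True.
Try V = True:
  (~A | P | ~V) forces P = True.
  (U | ~V) forces U = True.
  clause (~U | ~V) is falsified — backtrack.
So V = False.
  then (~K | ~Q | V) forces Q = False.
  then (P | Q) forces P = True.
Set U = False.
All clauses satisfied.

K: True; A: True; V: False; M: True; U: False; Q: False; P: True; D: False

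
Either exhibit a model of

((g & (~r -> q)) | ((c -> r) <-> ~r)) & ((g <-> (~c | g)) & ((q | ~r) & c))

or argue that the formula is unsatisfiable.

g = True; q = True; r = True; c = True

  (g & (~r -> q)) | ((c -> r) <-> ~r) = True
    g & (~r -> q) = True
      ~r -> q = True
        ~r = False
    (c -> r) <-> ~r = False
      c -> r = True
      ~r = False
  (g <-> (~c | g)) & ((q | ~r) & c) = True
    g <-> (~c | g) = True
      ~c | g = True
        ~c = False
    (q | ~r) & c = True
      q | ~r = True
        ~r = False
Both conjuncts True, so the formula holds.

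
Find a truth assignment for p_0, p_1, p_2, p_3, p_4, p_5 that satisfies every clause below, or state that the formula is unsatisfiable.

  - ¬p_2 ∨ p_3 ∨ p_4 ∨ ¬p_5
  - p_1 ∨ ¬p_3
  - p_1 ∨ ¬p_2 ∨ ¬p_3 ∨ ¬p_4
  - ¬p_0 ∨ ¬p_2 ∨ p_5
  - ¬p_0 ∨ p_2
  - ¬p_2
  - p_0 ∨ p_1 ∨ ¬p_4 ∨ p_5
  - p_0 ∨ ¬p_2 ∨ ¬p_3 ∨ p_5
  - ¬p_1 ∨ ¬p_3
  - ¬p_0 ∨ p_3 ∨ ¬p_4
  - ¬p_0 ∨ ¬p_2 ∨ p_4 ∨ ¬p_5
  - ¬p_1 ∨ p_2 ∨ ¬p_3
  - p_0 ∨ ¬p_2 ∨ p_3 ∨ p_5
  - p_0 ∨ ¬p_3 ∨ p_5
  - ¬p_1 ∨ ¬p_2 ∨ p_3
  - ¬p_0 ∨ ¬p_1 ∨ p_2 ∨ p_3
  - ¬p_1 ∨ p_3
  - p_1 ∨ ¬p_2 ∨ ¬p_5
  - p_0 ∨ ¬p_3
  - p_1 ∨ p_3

Case p_2 = True:
  Clause (¬p_2) is falsified — contradiction.
Case p_2 = False:
  (¬p_0 ∨ p_2) forces p_0 = False.
  (p_0 ∨ ¬p_3) forces p_3 = False.
  (¬p_1 ∨ p_3) forces p_1 = False.
  Clause (p_1 ∨ p_3) is falsified — contradiction.
Both cases fail, so the formula is unsatisfiable.

Unsatisfiable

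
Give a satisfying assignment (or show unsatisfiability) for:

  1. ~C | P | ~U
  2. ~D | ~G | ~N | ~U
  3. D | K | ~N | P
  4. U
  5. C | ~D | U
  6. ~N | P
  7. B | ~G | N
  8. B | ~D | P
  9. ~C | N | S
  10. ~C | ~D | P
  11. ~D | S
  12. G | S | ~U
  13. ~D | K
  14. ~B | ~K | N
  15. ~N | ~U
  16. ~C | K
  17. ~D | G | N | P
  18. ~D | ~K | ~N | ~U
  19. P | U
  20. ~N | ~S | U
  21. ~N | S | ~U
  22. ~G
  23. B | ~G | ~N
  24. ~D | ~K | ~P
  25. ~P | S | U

K=T; P=T; N=F; G=F; B=F; S=T; D=F; C=T; U=T

Unit clause (U) forces U = True.
In (~N | ~U) only ~N is left, so N = False.
Unit clause (~G) forces G = False.
In (G | S | ~U) only S is left, so S = True.
Set K = True.
  then (~B | ~K | N) forces B = False.
Set P = True.
  then (~D | ~K | ~P) forces D = False.
Set C = True.
All clauses satisfied.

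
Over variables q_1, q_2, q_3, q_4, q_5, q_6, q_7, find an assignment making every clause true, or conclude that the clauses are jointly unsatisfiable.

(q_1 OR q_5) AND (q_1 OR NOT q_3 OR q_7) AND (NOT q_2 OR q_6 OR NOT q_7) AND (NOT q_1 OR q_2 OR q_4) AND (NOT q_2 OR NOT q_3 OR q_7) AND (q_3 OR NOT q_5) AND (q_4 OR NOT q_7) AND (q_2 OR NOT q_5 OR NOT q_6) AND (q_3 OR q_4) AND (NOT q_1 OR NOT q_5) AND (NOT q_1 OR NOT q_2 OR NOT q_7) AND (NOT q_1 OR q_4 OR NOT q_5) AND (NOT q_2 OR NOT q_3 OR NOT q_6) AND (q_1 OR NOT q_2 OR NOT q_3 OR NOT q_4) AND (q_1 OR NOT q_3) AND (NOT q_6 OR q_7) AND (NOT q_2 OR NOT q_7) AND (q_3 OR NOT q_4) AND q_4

q_1: True, q_2: False, q_3: True, q_4: True, q_5: False, q_6: False, q_7: False

Unit clause (q_4) forces q_4 = True.
In (q_3 OR NOT q_4) only q_3 is left, so q_3 = True.
In (q_1 OR NOT q_3) only q_1 is left, so q_1 = True.
In (NOT q_1 OR NOT q_5) only NOT q_5 is left, so q_5 = False.
Try q_2 = True:
  (NOT q_2 OR NOT q_3 OR q_7) forces q_7 = True.
  clause (NOT q_1 OR NOT q_2 OR NOT q_7) is falsified — backtrack.
So q_2 = False.
Set q_6 = False.
Set q_7 = False.
All clauses satisfied.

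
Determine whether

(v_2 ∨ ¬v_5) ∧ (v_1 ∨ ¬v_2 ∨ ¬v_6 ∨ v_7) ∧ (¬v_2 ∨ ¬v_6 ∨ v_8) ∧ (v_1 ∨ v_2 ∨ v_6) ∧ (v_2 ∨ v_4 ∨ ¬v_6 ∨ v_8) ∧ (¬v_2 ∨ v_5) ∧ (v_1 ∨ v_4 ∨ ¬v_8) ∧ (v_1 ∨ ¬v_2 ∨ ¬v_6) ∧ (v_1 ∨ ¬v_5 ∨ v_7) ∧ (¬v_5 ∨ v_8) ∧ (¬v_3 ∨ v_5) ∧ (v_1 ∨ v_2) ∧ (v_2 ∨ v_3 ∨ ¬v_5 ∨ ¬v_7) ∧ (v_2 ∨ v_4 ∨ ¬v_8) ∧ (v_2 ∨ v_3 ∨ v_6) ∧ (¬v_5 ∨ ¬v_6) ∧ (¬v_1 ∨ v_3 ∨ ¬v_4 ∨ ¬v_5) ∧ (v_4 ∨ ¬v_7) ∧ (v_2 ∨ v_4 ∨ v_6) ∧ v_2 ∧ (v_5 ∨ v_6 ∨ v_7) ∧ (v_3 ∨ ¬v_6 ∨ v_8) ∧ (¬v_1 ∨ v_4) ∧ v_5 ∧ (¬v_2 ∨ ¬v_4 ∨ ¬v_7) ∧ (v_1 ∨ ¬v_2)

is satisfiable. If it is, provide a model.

v_1 = True, v_2 = True, v_3 = True, v_4 = True, v_5 = True, v_6 = False, v_7 = False, v_8 = True

Unit clause (v_2) forces v_2 = True.
Unit clause (v_5) forces v_5 = True.
In (v_1 ∨ ¬v_2) only v_1 is left, so v_1 = True.
In (¬v_5 ∨ v_8) only v_8 is left, so v_8 = True.
In (¬v_5 ∨ ¬v_6) only ¬v_6 is left, so v_6 = False.
In (¬v_1 ∨ v_4) only v_4 is left, so v_4 = True.
In (¬v_2 ∨ ¬v_4 ∨ ¬v_7) only ¬v_7 is left, so v_7 = False.
In (¬v_1 ∨ v_3 ∨ ¬v_4 ∨ ¬v_5) only v_3 is left, so v_3 = True.
All clauses satisfied.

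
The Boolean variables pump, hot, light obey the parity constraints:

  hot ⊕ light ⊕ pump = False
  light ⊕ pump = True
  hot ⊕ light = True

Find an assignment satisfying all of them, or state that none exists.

pump = True, hot = True, light = False

hot ⊕ light ⊕ pump = T ⊕ F ⊕ T = False ✓
light ⊕ pump = F ⊕ T = True ✓
hot ⊕ light = T ⊕ F = True ✓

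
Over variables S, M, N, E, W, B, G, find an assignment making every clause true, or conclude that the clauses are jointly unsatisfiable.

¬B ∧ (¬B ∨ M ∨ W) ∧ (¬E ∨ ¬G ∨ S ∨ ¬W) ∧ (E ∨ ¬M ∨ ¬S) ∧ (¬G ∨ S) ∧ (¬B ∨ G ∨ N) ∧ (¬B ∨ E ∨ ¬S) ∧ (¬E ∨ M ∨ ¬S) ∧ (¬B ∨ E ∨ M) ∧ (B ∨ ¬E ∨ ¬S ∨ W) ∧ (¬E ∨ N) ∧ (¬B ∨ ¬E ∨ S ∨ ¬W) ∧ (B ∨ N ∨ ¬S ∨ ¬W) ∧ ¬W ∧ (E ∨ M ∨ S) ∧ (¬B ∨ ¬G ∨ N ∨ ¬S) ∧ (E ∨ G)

Unit clause (¬B) forces B = False.
Unit clause (¬W) forces W = False.
Set S = False.
  then (¬G ∨ S) forces G = False.
  then (E ∨ G) forces E = True.
  then (¬E ∨ N) forces N = True.
Set M = True.
All clauses satisfied.

S=F, M=T, N=T, E=T, W=F, B=F, G=F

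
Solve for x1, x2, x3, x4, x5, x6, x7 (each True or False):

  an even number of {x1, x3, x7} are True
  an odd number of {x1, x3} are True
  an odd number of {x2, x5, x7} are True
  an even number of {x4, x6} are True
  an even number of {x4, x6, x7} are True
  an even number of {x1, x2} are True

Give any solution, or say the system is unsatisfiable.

UNSATISFIABLE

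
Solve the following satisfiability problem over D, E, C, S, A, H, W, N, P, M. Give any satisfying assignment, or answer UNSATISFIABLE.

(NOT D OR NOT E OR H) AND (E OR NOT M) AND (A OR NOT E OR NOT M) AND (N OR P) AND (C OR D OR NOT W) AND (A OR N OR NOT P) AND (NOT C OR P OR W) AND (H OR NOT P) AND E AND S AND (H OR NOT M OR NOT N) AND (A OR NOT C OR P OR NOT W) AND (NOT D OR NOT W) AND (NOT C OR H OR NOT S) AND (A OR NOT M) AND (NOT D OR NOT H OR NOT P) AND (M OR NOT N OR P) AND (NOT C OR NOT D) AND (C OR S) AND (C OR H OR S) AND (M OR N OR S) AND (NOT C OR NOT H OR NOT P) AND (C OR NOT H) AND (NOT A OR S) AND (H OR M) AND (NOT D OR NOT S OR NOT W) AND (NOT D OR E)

D = False; E = True; C = True; S = True; A = True; H = True; W = True; N = True; P = False; M = True

Unit clause (E) forces E = True.
Unit clause (S) forces S = True.
Set D = False.
Set C = True.
  then (NOT C OR H OR NOT S) forces H = True.
  then (NOT C OR NOT H OR NOT P) forces P = False.
  then (N OR P) forces N = True.
  then (NOT C OR P OR W) forces W = True.
  then (A OR NOT C OR P OR NOT W) forces A = True.
  then (M OR NOT N OR P) forces M = True.
All clauses satisfied.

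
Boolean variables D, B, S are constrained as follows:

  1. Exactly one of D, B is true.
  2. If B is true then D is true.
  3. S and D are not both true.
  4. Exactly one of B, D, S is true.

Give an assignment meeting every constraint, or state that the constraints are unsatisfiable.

D=T; B=F; S=F

  (1) {D, B}: 1 true — exactly one ✓
  (2) B=F ⇒ D: vacuous ✓
  (3) S=F, D=T — not both ✓
  (4) {B, D, S}: 1 true — exactly one ✓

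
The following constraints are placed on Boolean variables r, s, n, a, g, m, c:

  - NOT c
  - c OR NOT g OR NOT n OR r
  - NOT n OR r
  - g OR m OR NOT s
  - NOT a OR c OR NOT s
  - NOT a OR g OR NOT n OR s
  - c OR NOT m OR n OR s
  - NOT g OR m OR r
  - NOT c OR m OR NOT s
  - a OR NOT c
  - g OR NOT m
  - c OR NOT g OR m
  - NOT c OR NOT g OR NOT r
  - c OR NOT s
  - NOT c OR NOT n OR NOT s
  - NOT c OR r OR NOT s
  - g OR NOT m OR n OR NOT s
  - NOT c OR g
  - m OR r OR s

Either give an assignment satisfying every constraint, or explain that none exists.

Unit clause (NOT c) forces c = False.
In (c OR NOT s) only NOT s is left, so s = False.
Try r = False:
  (NOT n OR r) forces n = False.
  (c OR NOT m OR n OR s) forces m = False.
  clause (m OR r OR s) is falsified — backtrack.
So r = True.
Set n = True.
Set a = True.
  then (NOT a OR g OR NOT n OR s) forces g = True.
  then (c OR NOT g OR m) forces m = True.
All clauses satisfied.

r=T, s=F, n=T, a=T, g=T, m=T, c=F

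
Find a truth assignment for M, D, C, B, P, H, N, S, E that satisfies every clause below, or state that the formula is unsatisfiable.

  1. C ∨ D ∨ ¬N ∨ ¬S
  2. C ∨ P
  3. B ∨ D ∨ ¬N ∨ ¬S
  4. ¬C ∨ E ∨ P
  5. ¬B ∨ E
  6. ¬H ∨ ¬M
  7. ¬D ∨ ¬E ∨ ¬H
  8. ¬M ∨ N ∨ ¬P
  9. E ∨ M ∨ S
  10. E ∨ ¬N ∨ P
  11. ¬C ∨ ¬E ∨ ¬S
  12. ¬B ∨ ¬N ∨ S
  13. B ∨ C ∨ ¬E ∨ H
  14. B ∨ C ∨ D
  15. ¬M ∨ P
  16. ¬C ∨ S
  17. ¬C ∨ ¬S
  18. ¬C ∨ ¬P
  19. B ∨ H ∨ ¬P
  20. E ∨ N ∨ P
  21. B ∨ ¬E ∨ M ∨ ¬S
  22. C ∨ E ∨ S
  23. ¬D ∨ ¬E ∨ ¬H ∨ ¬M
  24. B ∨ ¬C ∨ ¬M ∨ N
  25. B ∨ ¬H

Set M = True.
  then (¬H ∨ ¬M) forces H = False.
  then (¬M ∨ P) forces P = True.
  then (¬C ∨ ¬P) forces C = False.
  then (B ∨ H ∨ ¬P) forces B = True.
  then (¬B ∨ E) forces E = True.
  then (¬M ∨ N ∨ ¬P) forces N = True.
  then (¬B ∨ ¬N ∨ S) forces S = True.
  then (C ∨ D ∨ ¬N ∨ ¬S) forces D = True.
All clauses satisfied.

M = True; D = True; C = False; B = True; P = True; H = False; N = True; S = True; E = True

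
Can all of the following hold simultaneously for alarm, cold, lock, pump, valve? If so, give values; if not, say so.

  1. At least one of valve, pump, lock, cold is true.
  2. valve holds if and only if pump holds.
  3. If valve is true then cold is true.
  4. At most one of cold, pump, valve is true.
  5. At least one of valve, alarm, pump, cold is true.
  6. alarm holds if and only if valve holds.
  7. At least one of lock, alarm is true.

alarm = False, cold = True, lock = True, pump = False, valve = False

  (1) {valve, pump, lock, cold}: 2 true — at least one ✓
  (2) valve=F, pump=F — same ✓
  (3) valve=F ⇒ cold: vacuous ✓
  (4) {cold, pump, valve}: 1 true — at most one ✓
  (5) {valve, alarm, pump, cold}: 1 true — at least one ✓
  (6) alarm=F, valve=F — same ✓
  (7) {lock, alarm}: 1 true — at least one ✓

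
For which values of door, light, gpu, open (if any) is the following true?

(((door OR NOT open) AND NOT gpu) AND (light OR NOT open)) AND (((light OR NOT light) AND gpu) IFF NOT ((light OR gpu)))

door: True, light: True, gpu: False, open: False

  ((door OR NOT open) AND NOT gpu) AND (light OR NOT open) = True
    (door OR NOT open) AND NOT gpu = True
      door OR NOT open = True
        NOT open = True
      NOT gpu = True
    light OR NOT open = True
      NOT open = True
  ((light OR NOT light) AND gpu) IFF NOT ((light OR gpu)) = True
    (light OR NOT light) AND gpu = False
      light OR NOT light = True
        NOT light = False
    NOT ((light OR gpu)) = False
      light OR gpu = True
Both conjuncts True, so the formula holds.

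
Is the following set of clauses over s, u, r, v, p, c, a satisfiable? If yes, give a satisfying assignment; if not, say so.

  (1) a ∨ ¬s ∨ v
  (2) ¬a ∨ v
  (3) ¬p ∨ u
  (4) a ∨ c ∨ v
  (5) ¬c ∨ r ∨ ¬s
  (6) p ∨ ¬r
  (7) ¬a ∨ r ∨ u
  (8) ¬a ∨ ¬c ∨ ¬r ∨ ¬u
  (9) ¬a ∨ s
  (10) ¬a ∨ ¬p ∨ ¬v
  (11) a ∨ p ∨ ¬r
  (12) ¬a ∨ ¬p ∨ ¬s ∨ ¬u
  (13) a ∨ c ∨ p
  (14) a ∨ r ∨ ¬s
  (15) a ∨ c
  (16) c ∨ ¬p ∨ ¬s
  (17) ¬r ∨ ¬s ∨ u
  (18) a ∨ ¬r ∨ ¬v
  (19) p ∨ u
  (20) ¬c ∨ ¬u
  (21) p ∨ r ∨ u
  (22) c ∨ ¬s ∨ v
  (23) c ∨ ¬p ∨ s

s = True, u = True, r = False, v = True, p = False, c = False, a = True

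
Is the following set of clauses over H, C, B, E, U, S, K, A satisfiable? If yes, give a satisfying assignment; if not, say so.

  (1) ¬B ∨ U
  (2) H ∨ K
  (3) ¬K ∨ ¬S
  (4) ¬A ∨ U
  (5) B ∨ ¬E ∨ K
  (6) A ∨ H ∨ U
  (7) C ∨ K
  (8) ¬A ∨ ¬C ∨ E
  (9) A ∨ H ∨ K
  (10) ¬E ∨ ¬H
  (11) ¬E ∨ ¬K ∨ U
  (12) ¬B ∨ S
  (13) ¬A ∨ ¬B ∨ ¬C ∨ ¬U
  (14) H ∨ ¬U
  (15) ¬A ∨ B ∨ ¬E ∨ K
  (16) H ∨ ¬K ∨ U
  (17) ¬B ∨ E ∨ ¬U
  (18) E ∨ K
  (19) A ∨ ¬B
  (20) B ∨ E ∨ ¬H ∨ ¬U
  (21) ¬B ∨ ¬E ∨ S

H=T, C=F, B=F, E=F, U=F, S=F, K=T, A=F

Try H = False:
  (H ∨ K) forces K = True.
  (¬K ∨ ¬S) forces S = False.
  (¬B ∨ S) forces B = False.
  (H ∨ ¬U) forces U = False.
  clause (H ∨ ¬K ∨ U) is falsified — backtrack.
So H = True.
  then (¬E ∨ ¬H) forces E = False.
  then (E ∨ K) forces K = True.
  then (¬K ∨ ¬S) forces S = False.
  then (¬B ∨ S) forces B = False.
  then (B ∨ E ∨ ¬H ∨ ¬U) forces U = False.
  then (¬A ∨ U) forces A = False.
Set C = False.
All clauses satisfied.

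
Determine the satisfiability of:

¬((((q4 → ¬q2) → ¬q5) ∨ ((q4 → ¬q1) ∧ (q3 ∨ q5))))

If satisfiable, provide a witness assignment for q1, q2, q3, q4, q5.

q1 = True; q2 = False; q3 = True; q4 = True; q5 = True

  ¬((((q4 → ¬q2) → ¬q5) ∨ ((q4 → ¬q1) ∧ (q3 ∨ q5)))) = True
    ((q4 → ¬q2) → ¬q5) ∨ ((q4 → ¬q1) ∧ (q3 ∨ q5)) = False
      (q4 → ¬q2) → ¬q5 = False
        q4 → ¬q2 = True
          ¬q2 = True
        ¬q5 = False
      (q4 → ¬q1) ∧ (q3 ∨ q5) = False
        q4 → ¬q1 = False
          ¬q1 = False
        q3 ∨ q5 = True
The formula evaluates to True.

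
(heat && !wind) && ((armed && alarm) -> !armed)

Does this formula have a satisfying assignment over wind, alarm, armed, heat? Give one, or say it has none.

wind = False, alarm = False, armed = False, heat = True

  heat && !wind = True
    !wind = True
  (armed && alarm) -> !armed = True
    armed && alarm = False
    !armed = True
Both conjuncts True, so the formula holds.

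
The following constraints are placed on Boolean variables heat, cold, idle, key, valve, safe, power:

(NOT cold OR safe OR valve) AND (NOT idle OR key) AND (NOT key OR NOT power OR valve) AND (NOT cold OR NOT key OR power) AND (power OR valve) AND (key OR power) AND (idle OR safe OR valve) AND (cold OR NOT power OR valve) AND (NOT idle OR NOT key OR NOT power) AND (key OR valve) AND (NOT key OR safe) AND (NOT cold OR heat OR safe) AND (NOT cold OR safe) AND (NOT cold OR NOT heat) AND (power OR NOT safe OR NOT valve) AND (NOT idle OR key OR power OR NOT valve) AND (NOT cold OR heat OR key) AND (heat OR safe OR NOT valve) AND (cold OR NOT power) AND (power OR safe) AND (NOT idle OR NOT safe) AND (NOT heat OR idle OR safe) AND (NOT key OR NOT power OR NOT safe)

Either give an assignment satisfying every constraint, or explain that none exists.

Unsatisfiable

Case cold = True:
  (NOT cold OR safe) forces safe = True.
  (NOT cold OR NOT heat) forces heat = False.
  (NOT cold OR heat OR key) forces key = True.
  (NOT cold OR NOT key OR power) forces power = True.
  Clause (NOT key OR NOT power OR NOT safe) is falsified — contradiction.
Case cold = False:
  (cold OR NOT power) forces power = False.
  (power OR valve) forces valve = True.
  (key OR power) forces key = True.
  (NOT key OR safe) forces safe = True.
  Clause (power OR NOT safe OR NOT valve) is falsified — contradiction.
Both cases fail, so the formula is unsatisfiable.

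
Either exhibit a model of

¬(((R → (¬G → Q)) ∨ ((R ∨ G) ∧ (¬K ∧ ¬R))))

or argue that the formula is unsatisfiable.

G = False; Q = False; K = False; R = True

  ¬(((R → (¬G → Q)) ∨ ((R ∨ G) ∧ (¬K ∧ ¬R)))) = True
    (R → (¬G → Q)) ∨ ((R ∨ G) ∧ (¬K ∧ ¬R)) = False
      R → (¬G → Q) = False
        ¬G → Q = False
          ¬G = True
      (R ∨ G) ∧ (¬K ∧ ¬R) = False
        R ∨ G = True
        ¬K ∧ ¬R = False
          ¬K = True
          ¬R = False
The formula evaluates to True.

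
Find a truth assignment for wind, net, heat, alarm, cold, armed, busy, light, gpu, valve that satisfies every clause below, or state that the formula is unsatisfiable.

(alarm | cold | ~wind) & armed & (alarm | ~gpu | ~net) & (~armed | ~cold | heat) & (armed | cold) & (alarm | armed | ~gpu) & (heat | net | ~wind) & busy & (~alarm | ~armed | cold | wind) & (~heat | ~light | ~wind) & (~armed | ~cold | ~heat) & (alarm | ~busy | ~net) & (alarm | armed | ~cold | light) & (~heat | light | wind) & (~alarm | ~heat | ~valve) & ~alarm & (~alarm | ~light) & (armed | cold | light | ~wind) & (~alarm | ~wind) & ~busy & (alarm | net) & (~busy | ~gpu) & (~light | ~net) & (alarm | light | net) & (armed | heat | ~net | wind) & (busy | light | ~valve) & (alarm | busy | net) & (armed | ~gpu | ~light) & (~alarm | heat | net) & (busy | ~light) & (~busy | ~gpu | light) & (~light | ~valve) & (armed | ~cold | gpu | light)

Case busy = True:
  Clause (~busy) is falsified — contradiction.
Case busy = False:
  Clause (busy) is falsified — contradiction.
Both cases fail, so the formula is unsatisfiable.

Unsatisfiable — no assignment works.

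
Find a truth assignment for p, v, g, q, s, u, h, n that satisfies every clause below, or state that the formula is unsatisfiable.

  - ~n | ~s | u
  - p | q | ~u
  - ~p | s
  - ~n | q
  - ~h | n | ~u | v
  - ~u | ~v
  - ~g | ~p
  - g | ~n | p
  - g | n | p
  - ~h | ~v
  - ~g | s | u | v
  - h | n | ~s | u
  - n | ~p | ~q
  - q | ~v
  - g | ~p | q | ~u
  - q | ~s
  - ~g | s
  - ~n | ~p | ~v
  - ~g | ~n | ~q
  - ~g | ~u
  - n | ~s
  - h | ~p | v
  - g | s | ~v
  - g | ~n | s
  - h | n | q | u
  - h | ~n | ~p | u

p=T; v=F; g=F; q=T; s=T; u=T; h=T; n=T

Set p = True.
  then (~p | s) forces s = True.
  then (~g | ~p) forces g = False.
  then (q | ~s) forces q = True.
  then (n | ~s) forces n = True.
  then (~n | ~s | u) forces u = True.
  then (~u | ~v) forces v = False.
  then (h | ~p | v) forces h = True.
All clauses satisfied.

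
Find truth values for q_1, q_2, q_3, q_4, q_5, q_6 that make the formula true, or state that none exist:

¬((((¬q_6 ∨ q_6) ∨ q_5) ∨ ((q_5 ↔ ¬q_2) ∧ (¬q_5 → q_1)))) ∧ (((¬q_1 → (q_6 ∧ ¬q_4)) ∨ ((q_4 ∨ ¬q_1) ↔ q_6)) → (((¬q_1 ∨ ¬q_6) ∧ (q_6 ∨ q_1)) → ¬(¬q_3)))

The conjunct ¬((((¬q_6 ∨ q_6) ∨ q_5) ∨ ((q_5 ↔ ¬q_2) ∧ (¬q_5 → q_1)))) is unsatisfiable on its own:
  q_6 = True: this becomes ¬((True ∨ ((q_5 ↔ ¬q_2) ∧ (¬q_5 → q_1)))) = False.
  q_6 = False: this becomes ¬((True ∨ ((q_5 ↔ ¬q_2) ∧ (¬q_5 → q_1)))) = False.
So the whole conjunction is unsatisfiable.

The formula is unsatisfiable.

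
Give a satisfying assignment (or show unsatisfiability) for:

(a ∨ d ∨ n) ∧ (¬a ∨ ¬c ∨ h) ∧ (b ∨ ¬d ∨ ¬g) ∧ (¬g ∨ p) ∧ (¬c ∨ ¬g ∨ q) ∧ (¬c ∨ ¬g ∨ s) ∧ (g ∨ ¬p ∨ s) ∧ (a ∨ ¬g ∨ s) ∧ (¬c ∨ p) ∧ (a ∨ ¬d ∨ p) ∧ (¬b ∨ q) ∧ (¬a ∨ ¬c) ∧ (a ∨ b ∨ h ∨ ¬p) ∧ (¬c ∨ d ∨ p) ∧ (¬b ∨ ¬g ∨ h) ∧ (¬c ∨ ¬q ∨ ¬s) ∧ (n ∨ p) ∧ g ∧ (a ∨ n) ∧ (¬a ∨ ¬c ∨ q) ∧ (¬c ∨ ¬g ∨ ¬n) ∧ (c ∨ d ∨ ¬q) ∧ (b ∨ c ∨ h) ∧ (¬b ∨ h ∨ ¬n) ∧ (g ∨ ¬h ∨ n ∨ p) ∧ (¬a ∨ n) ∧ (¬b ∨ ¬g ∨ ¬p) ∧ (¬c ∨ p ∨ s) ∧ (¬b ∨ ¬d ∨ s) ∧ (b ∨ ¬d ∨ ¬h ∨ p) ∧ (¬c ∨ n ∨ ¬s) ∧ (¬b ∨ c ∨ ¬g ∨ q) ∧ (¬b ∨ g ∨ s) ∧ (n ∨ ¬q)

d = False, h = True, a = True, q = False, b = False, s = False, p = True, g = True, c = False, n = True

Unit clause (g) forces g = True.
In (¬g ∨ p) only p is left, so p = True.
In (¬b ∨ ¬g ∨ ¬p) only ¬b is left, so b = False.
In (b ∨ ¬d ∨ ¬g) only ¬d is left, so d = False.
Try h = False:
  (a ∨ b ∨ h ∨ ¬p) forces a = True.
  (¬a ∨ ¬c ∨ h) forces c = False.
  clause (b ∨ c ∨ h) is falsified — backtrack.
So h = True.
Set a = True.
  then (¬a ∨ ¬c) forces c = False.
  then (c ∨ d ∨ ¬q) forces q = False.
  then (¬a ∨ n) forces n = True.
Set s = False.
All clauses satisfied.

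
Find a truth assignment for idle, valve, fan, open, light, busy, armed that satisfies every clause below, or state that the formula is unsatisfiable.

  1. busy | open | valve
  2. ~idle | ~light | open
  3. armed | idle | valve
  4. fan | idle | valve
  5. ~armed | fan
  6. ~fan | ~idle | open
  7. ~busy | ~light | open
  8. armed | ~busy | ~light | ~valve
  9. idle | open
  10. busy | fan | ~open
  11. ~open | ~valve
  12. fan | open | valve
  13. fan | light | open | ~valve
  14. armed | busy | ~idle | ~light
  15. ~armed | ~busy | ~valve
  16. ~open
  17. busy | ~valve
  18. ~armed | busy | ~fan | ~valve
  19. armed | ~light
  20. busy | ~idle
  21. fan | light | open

The formula is unsatisfiable.

Case open = True:
  Clause (~open) is falsified — contradiction.
Case open = False:
  (idle | open) forces idle = True.
  (~idle | ~light | open) forces light = False.
  (~fan | ~idle | open) forces fan = False.
  Clause (fan | light | open) is falsified — contradiction.
Both cases fail, so the formula is unsatisfiable.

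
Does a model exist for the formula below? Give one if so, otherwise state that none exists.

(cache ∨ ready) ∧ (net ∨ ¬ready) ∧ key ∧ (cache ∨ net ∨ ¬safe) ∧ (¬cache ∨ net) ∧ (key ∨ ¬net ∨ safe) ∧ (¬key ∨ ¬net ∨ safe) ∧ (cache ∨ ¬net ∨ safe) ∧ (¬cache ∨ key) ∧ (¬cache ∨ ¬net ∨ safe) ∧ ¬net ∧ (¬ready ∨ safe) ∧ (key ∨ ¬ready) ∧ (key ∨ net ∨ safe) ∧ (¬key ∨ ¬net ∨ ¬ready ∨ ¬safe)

Case net = True:
  Clause (¬net) is falsified — contradiction.
Case net = False:
  (net ∨ ¬ready) forces ready = False.
  (cache ∨ ready) forces cache = True.
  Clause (¬cache ∨ net) is falsified — contradiction.
Both cases fail, so the formula is unsatisfiable.

The formula is unsatisfiable.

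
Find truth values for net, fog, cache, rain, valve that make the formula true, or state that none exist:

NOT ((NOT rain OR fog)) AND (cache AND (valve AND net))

net = True, fog = False, cache = True, rain = True, valve = True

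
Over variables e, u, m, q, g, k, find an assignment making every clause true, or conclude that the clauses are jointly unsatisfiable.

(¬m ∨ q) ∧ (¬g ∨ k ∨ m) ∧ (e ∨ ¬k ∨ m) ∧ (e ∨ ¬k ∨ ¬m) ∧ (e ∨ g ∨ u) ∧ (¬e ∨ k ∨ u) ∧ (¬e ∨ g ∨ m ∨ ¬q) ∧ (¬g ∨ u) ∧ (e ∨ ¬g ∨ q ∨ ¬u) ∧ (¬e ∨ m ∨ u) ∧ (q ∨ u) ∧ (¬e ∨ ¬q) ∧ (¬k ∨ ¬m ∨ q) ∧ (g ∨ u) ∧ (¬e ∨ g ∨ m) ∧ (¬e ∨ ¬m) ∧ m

Unit clause (m) forces m = True.
In (¬m ∨ q) only q is left, so q = True.
In (¬e ∨ ¬q) only ¬e is left, so e = False.
In (e ∨ ¬k ∨ ¬m) only ¬k is left, so k = False.
Try u = False:
  (e ∨ g ∨ u) forces g = True.
  clause (¬g ∨ u) is falsified — backtrack.
So u = True.
Set g = True.
All clauses satisfied.

e = False, u = True, m = True, q = True, g = True, k = False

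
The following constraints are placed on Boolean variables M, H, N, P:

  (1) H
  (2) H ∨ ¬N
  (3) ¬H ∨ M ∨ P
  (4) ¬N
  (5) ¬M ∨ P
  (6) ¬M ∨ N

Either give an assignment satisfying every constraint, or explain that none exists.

M = False; H = True; N = False; P = True

Unit clause (H) forces H = True.
Unit clause (¬N) forces N = False.
In (¬M ∨ N) only ¬M is left, so M = False.
In (¬H ∨ M ∨ P) only P is left, so P = True.
Check each clause:
  (H): H holds.
  (H ∨ ¬N): H holds.
  (¬H ∨ M ∨ P): P holds.
  (¬N): ¬N holds.
  (¬M ∨ P): ¬M holds.
  (¬M ∨ N): ¬M holds.
All clauses satisfied.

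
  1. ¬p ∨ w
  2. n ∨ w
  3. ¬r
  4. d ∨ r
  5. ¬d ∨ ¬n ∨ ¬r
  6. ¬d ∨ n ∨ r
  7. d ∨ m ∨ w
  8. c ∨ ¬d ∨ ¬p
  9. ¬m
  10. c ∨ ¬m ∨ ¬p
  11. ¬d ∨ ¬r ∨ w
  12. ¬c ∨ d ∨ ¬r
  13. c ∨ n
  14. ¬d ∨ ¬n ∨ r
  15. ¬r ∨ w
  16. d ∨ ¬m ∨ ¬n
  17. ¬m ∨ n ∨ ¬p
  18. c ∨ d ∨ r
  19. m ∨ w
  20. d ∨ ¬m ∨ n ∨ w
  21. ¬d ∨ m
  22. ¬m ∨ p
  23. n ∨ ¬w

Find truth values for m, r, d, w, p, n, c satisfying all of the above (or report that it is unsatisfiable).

Case m = True:
  Clause (¬m) is falsified — contradiction.
Case m = False:
  (¬r) forces r = False.
  (d ∨ r) forces d = True.
  Clause (¬d ∨ m) is falsified — contradiction.
Both cases fail, so the formula is unsatisfiable.

No satisfying assignment exists.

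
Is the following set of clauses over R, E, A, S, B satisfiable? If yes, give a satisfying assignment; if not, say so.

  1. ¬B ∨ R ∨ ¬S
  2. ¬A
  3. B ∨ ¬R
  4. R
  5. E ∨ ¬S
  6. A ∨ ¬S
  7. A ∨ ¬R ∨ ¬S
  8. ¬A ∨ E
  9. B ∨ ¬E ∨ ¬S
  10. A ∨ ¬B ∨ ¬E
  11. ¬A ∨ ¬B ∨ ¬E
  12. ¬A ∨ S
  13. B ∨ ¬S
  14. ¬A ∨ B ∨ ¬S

Unit clause (¬A) forces A = False.
Unit clause (R) forces R = True.
In (A ∨ ¬S) only ¬S is left, so S = False.
In (B ∨ ¬R) only B is left, so B = True.
In (A ∨ ¬B ∨ ¬E) only ¬E is left, so E = False.
All clauses satisfied.

R = True; E = False; A = False; S = False; B = True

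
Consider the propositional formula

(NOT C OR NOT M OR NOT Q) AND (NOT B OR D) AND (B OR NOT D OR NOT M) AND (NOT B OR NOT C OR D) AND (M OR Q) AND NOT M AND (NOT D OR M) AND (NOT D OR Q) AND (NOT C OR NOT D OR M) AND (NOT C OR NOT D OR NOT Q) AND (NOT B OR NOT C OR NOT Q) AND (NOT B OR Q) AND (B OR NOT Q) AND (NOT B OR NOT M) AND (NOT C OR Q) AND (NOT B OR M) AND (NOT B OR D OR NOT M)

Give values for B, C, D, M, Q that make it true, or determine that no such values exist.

Unsatisfiable

Case M = True:
  Clause (NOT M) is falsified — contradiction.
Case M = False:
  (M OR Q) forces Q = True.
  (NOT D OR M) forces D = False.
  (NOT B OR D) forces B = False.
  Clause (B OR NOT Q) is falsified — contradiction.
Both cases fail, so the formula is unsatisfiable.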